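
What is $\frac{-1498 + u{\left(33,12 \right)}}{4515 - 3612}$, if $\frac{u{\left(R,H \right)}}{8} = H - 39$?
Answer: $- \frac{1714}{903} \approx -1.8981$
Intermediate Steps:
$u{\left(R,H \right)} = -312 + 8 H$ ($u{\left(R,H \right)} = 8 \left(H - 39\right) = 8 \left(-39 + H\right) = -312 + 8 H$)
$\frac{-1498 + u{\left(33,12 \right)}}{4515 - 3612} = \frac{-1498 + \left(-312 + 8 \cdot 12\right)}{4515 - 3612} = \frac{-1498 + \left(-312 + 96\right)}{903} = \left(-1498 - 216\right) \frac{1}{903} = \left(-1714\right) \frac{1}{903} = - \frac{1714}{903}$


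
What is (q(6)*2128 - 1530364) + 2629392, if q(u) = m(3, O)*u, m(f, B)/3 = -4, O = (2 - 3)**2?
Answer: 945812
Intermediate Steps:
O = 1 (O = (-1)**2 = 1)
m(f, B) = -12 (m(f, B) = 3*(-4) = -12)
q(u) = -12*u
(q(6)*2128 - 1530364) + 2629392 = (-12*6*2128 - 1530364) + 2629392 = (-72*2128 - 1530364) + 2629392 = (-153216 - 1530364) + 2629392 = -1683580 + 2629392 = 945812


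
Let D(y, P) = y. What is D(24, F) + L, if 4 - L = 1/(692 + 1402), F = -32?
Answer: 58631/2094 ≈ 28.000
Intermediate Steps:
L = 8375/2094 (L = 4 - 1/(692 + 1402) = 4 - 1/2094 = 8375/2094 ≈ 3.9995)
D(24, F) + L = 24 + 8375/2094 = 58631/2094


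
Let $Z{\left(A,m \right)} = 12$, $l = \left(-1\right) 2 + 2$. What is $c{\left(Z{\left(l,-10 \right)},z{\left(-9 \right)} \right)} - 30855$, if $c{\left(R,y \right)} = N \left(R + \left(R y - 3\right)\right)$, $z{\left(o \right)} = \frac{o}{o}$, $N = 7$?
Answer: $-30708$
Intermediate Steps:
$l = 0$ ($l = -2 + 2 = 0$)
$z{\left(o \right)} = 1$
$c{\left(R,y \right)} = -21 + 7 R + 7 R y$ ($c{\left(R,y \right)} = 7 \left(R + \left(R y - 3\right)\right) = 7 \left(R + \left(-3 + R y\right)\right) = 7 \left(-3 + R + R y\right) = -21 + 7 R + 7 R y$)
$c{\left(Z{\left(l,-10 \right)},z{\left(-9 \right)} \right)} - 30855 = \left(-21 + 7 \cdot 12 + 7 \cdot 12 \cdot 1\right) - 30855 = \left(-21 + 84 + 84\right) - 30855 = 147 - 30855 = -30708$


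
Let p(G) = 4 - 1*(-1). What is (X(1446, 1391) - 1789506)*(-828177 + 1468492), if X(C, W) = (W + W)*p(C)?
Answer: -1136940752740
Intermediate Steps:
p(G) = 5 (p(G) = 4 + 1 = 5)
X(C, W) = 10*W (X(C, W) = (W + W)*5 = (2*W)*5 = 10*W)
(X(1446, 1391) - 1789506)*(-828177 + 1468492) = (10*1391 - 1789506)*(-828177 + 1468492) = (13910 - 1789506)*640315 = -1775596*640315 = -1136940752740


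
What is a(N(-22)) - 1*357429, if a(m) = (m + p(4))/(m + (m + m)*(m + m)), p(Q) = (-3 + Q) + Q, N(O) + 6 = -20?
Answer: -957194883/2678 ≈ -3.5743e+5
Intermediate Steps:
N(O) = -26 (N(O) = -6 - 20 = -26)
p(Q) = -3 + 2*Q
a(m) = (5 + m)/(m + 4*m²) (a(m) = (m + (-3 + 2*4))/(m + (m + m)*(m + m)) = (m + (-3 + 8))/(m + (2*m)*(2*m)) = (m + 5)/(m + 4*m²) = (5 + m)/(m + 4*m²))
a(N(-22)) - 1*357429 = (5 - 26)/((-26)*(1 + 4*(-26))) - 1*357429 = -1/26*(-21)/(1 - 104) - 357429 = -1/26*(-21)/(-103) - 357429 = -1/26*(-1/103)*(-21) - 357429 = -21/2678 - 357429 = -957194883/2678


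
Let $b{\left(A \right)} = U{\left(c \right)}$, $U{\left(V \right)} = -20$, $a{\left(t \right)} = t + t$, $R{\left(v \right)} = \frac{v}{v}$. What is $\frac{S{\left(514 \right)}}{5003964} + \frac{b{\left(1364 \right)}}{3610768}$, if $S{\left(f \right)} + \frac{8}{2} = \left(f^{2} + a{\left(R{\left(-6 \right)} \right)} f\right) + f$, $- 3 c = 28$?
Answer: $\frac{317263143}{5974918348} \approx 0.053099$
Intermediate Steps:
$R{\left(v \right)} = 1$
$a{\left(t \right)} = 2 t$
$c = - \frac{28}{3}$ ($c = \left(- \frac{1}{3}\right) 28 = - \frac{28}{3} \approx -9.3333$)
$S{\left(f \right)} = -4 + f^{2} + 3 f$ ($S{\left(f \right)} = -4 + \left(\left(f^{2} + 2 \cdot 1 f\right) + f\right) = -4 + \left(\left(f^{2} + 2 f\right) + f\right) = -4 + \left(f^{2} + 3 f\right) = -4 + f^{2} + 3 f$)
$b{\left(A \right)} = -20$
$\frac{S{\left(514 \right)}}{5003964} + \frac{b{\left(1364 \right)}}{3610768} = \frac{-4 + 514^{2} + 3 \cdot 514}{5003964} - \frac{20}{3610768} = \left(-4 + 264196 + 1542\right) \frac{1}{5003964} - \frac{5}{902692} = 265734 \cdot \frac{1}{5003964} - \frac{5}{902692} = \frac{703}{13238} - \frac{5}{902692} = \frac{317263143}{5974918348}$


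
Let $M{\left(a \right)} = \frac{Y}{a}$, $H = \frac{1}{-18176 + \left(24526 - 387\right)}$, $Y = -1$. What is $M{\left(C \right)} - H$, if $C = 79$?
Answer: $- \frac{6042}{471077} \approx -0.012826$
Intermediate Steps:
$H = \frac{1}{5963}$ ($H = \frac{1}{-18176 + \left(24526 - 387\right)} = \frac{1}{-18176 + 24139} = \frac{1}{5963} \approx 0.0001677$)
$M{\left(a \right)} = - \frac{1}{a}$
$M{\left(C \right)} - H = - \frac{1}{79} - \frac{1}{5963} = - \frac{6042}{471077}$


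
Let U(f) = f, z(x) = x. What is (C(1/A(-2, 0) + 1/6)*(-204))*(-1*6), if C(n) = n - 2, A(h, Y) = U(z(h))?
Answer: -2856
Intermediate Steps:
A(h, Y) = h
C(n) = -2 + n
(C(1/A(-2, 0) + 1/6)*(-204))*(-1*6) = ((-2 + (1/(-2) + 1/6))*(-204))*(-1*6) = ((-2 + (1*(-½) + 1*(⅙)))*(-204))*(-6) = ((-2 + (-½ + ⅙))*(-204))*(-6) = ((-2 - ⅓)*(-204))*(-6) = -7/3*(-204)*(-6) = 476*(-6) = -2856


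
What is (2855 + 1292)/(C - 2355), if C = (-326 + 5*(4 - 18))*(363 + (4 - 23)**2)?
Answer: -4147/289059 ≈ -0.014347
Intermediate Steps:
C = -286704 (C = (-326 + 5*(-14))*(363 + (-19)**2) = (-326 - 70)*(363 + 361) = -396*724 = -286704)
(2855 + 1292)/(C - 2355) = (2855 + 1292)/(-286704 - 2355) = 4147/(-289059) = 4147*(-1/289059) = -4147/289059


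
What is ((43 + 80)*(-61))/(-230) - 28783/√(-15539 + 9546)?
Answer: 7503/230 + 28783*I*√5993/5993 ≈ 32.622 + 371.8*I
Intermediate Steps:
((43 + 80)*(-61))/(-230) - 28783/√(-15539 + 9546) = (123*(-61))*(-1/230) - 28783*(-I*√5993/5993) = -7503*(-1/230) - 28783*(-I*√5993/5993) = 7503/230 - (-28783)*I*√5993/5993 = 7503/230 + 28783*I*√5993/5993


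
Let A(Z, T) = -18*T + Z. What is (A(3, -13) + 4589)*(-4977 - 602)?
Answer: -26924254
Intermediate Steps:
A(Z, T) = Z - 18*T
(A(3, -13) + 4589)*(-4977 - 602) = ((3 - 18*(-13)) + 4589)*(-4977 - 602) = ((3 + 234) + 4589)*(-5579) = (237 + 4589)*(-5579) = 4826*(-5579) = -26924254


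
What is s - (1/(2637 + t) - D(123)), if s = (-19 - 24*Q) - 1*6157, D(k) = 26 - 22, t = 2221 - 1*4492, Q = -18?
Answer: -2100841/366 ≈ -5740.0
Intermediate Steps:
t = -2271 (t = 2221 - 4492 = -2271)
D(k) = 4
s = -5744 (s = (-19 - 24*(-18)) - 1*6157 = (-19 + 432) - 6157 = 413 - 6157 = -5744)
s - (1/(2637 + t) - D(123)) = -5744 - (1/(2637 - 2271) - 1*4) = -5744 - (1/366 - 4) = -5744 - 1*(-1463/366) = -5744 + 1463/366 = -2100841/366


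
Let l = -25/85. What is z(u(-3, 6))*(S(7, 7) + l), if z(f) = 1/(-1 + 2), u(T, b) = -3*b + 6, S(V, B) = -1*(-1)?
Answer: 12/17 ≈ 0.70588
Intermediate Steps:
S(V, B) = 1
u(T, b) = 6 - 3*b
z(f) = 1 (z(f) = 1/1 = 1)
l = -5/17 (l = -25*1/85 = -5/17 ≈ -0.29412)
z(u(-3, 6))*(S(7, 7) + l) = 1*(1 - 5/17) = 1*(12/17) = 12/17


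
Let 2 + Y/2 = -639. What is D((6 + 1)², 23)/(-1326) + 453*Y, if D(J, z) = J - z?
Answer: -29618047/51 ≈ -5.8075e+5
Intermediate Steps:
Y = -1282 (Y = -4 + 2*(-639) = -4 - 1278 = -1282)
D((6 + 1)², 23)/(-1326) + 453*Y = ((6 + 1)² - 1*23)/(-1326) + 453*(-1282) = (7² - 23)*(-1/1326) - 580746 = (49 - 23)*(-1/1326) - 580746 = 26*(-1/1326) - 580746 = -1/51 - 580746 = -29618047/51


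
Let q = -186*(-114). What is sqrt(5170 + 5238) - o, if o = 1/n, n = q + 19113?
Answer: -1/40317 + 2*sqrt(2602) ≈ 102.02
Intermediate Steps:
q = 21204
n = 40317 (n = 21204 + 19113 = 40317)
o = 1/40317 ≈ 2.4803e-5
sqrt(5170 + 5238) - o = sqrt(5170 + 5238) - 1*1/40317 = sqrt(10408) - 1/40317 = 2*sqrt(2602) - 1/40317 = -1/40317 + 2*sqrt(2602)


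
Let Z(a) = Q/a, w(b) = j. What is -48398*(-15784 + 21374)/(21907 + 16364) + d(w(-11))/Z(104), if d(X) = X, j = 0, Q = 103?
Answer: -270544820/38271 ≈ -7069.2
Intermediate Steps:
w(b) = 0
Z(a) = 103/a
-48398*(-15784 + 21374)/(21907 + 16364) + d(w(-11))/Z(104) = -48398*(-15784 + 21374)/(21907 + 16364) + 0/((103/104)) = -48398/(38271/5590) + 0/((103*(1/104))) = -48398/(38271*(1/5590)) + 0/(103/104) = -48398/38271/5590 + 0*(104/103) = -48398*5590/38271 + 0 = -270544820/38271 + 0 = -270544820/38271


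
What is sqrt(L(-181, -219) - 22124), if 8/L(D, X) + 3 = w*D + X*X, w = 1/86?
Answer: 18*I*sqrt(1161447400729015)/4124207 ≈ 148.74*I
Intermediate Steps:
w = 1/86 ≈ 0.011628
L(D, X) = 8/(-3 + X**2 + D/86) (L(D, X) = 8/(-3 + (D/86 + X*X)) = 8/(-3 + (D/86 + X**2)) = 8/(-3 + (X**2 + D/86)) = 8/(-3 + X**2 + D/86))
sqrt(L(-181, -219) - 22124) = sqrt(688/(-258 - 181 + 86*(-219)**2) - 22124) = sqrt(688/(-258 - 181 + 86*47961) - 22124) = sqrt(688/(-258 - 181 + 4124646) - 22124) = sqrt(688/4124207 - 22124) = sqrt(-91243954980/4124207) = 18*I*sqrt(1161447400729015)/4124207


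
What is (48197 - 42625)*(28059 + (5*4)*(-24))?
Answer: 153670188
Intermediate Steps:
(48197 - 42625)*(28059 + (5*4)*(-24)) = 5572*(28059 + 20*(-24)) = 5572*(28059 - 480) = 5572*27579 = 153670188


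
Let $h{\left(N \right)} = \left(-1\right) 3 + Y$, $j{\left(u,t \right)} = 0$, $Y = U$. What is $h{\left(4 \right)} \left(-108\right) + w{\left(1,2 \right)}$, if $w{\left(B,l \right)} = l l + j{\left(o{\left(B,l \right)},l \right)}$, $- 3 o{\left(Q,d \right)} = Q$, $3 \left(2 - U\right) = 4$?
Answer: $256$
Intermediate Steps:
$U = \frac{2}{3}$ ($U = 2 - \frac{4}{3} = \frac{2}{3} \approx 0.66667$)
$Y = \frac{2}{3} \approx 0.66667$
$o{\left(Q,d \right)} = - \frac{Q}{3}$
$w{\left(B,l \right)} = l^{2}$ ($w{\left(B,l \right)} = l l + 0 = l^{2} + 0 = l^{2}$)
$h{\left(N \right)} = - \frac{7}{3}$ ($h{\left(N \right)} = \left(-1\right) 3 + \frac{2}{3} = -3 + \frac{2}{3} = - \frac{7}{3}$)
$h{\left(4 \right)} \left(-108\right) + w{\left(1,2 \right)} = \left(- \frac{7}{3}\right) \left(-108\right) + 2^{2} = 252 + 4 = 256$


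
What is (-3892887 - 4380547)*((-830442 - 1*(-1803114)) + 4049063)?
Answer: -41546993087990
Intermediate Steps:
(-3892887 - 4380547)*((-830442 - 1*(-1803114)) + 4049063) = -8273434*((-830442 + 1803114) + 4049063) = -8273434*(972672 + 4049063) = -8273434*5021735 = -41546993087990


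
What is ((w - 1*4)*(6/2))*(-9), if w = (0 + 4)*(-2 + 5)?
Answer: -216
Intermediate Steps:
w = 12 (w = 4*3 = 12)
((w - 1*4)*(6/2))*(-9) = ((12 - 1*4)*(6/2))*(-9) = ((12 - 4)*(6*(1/2)))*(-9) = (8*3)*(-9) = 24*(-9) = -216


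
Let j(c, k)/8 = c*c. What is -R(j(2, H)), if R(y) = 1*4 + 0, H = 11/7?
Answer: -4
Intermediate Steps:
H = 11/7 (H = 11*(1/7) = 11/7 ≈ 1.5714)
j(c, k) = 8*c**2 (j(c, k) = 8*(c*c) = 8*c**2)
R(y) = 4 (R(y) = 4 + 0 = 4)
-R(j(2, H)) = -1*4 = -4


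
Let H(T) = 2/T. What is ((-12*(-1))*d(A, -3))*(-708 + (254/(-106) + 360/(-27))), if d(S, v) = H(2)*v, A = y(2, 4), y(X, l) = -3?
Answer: 1380876/53 ≈ 26054.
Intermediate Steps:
A = -3
d(S, v) = v (d(S, v) = (2/2)*v = (2*(½))*v = 1*v = v)
((-12*(-1))*d(A, -3))*(-708 + (254/(-106) + 360/(-27))) = (-12*(-1)*(-3))*(-708 + (254/(-106) + 360/(-27))) = (12*(-3))*(-708 + (254*(-1/106) + 360*(-1/27))) = -36*(-708 + (-127/53 - 40/3)) = -36*(-708 - 2501/159) = -36*(-115073/159) = 1380876/53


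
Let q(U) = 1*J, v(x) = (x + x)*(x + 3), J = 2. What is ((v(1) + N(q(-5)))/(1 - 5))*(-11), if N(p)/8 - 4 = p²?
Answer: 198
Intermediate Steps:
v(x) = 2*x*(3 + x) (v(x) = (2*x)*(3 + x) = 2*x*(3 + x))
q(U) = 2 (q(U) = 1*2 = 2)
N(p) = 32 + 8*p²
((v(1) + N(q(-5)))/(1 - 5))*(-11) = ((2*1*(3 + 1) + (32 + 8*2²))/(1 - 5))*(-11) = ((2*1*4 + (32 + 8*4))/(-4))*(-11) = ((8 + (32 + 32))*(-¼))*(-11) = ((8 + 64)*(-¼))*(-11) = (72*(-¼))*(-11) = -18*(-11) = 198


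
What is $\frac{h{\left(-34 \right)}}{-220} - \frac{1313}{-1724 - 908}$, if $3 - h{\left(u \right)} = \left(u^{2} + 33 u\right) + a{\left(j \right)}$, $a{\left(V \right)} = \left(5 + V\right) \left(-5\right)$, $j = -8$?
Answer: $\frac{102483}{144760} \approx 0.70795$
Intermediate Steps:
$a{\left(V \right)} = -25 - 5 V$
$h{\left(u \right)} = -12 - u^{2} - 33 u$ ($h{\left(u \right)} = 3 - \left(\left(u^{2} + 33 u\right) - -15\right) = 3 - \left(\left(u^{2} + 33 u\right) + \left(-25 + 40\right)\right) = 3 - \left(\left(u^{2} + 33 u\right) + 15\right) = 3 - \left(15 + u^{2} + 33 u\right) = -12 - u^{2} - 33 u$)
$\frac{h{\left(-34 \right)}}{-220} - \frac{1313}{-1724 - 908} = \frac{-12 - \left(-34\right)^{2} - -1122}{-220} - \frac{1313}{-1724 - 908} = \left(-12 - 1156 + 1122\right) \left(- \frac{1}{220}\right) - \frac{1313}{-1724 - 908} = \left(-12 - 1156 + 1122\right) \left(- \frac{1}{220}\right) - \frac{1313}{-2632} = \left(-46\right) \left(- \frac{1}{220}\right) - - \frac{1313}{2632} = \frac{23}{110} + \frac{1313}{2632} = \frac{102483}{144760}$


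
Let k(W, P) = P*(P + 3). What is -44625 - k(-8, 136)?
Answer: -63529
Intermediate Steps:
k(W, P) = P*(3 + P)
-44625 - k(-8, 136) = -44625 - 136*(3 + 136) = -44625 - 136*139 = -44625 - 1*18904 = -44625 - 18904 = -63529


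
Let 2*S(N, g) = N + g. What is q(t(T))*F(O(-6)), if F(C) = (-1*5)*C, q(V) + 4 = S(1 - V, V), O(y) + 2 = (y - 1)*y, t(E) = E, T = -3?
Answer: 700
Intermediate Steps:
O(y) = -2 + y*(-1 + y) (O(y) = -2 + (y - 1)*y = -2 + (-1 + y)*y = -2 + y*(-1 + y))
S(N, g) = N/2 + g/2 (S(N, g) = (N + g)/2 = N/2 + g/2)
q(V) = -7/2 (q(V) = -4 + ((1 - V)/2 + V/2) = -4 + ((½ - V/2) + V/2) = -4 + ½ = -7/2)
F(C) = -5*C
q(t(T))*F(O(-6)) = -(-35)*(-2 + (-6)² - 1*(-6))/2 = -(-35)*(-2 + 36 + 6)/2 = -(-35)*40/2 = -7/2*(-200) = 700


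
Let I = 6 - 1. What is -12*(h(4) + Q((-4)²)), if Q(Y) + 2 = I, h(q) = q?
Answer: -84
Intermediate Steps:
I = 5
Q(Y) = 3 (Q(Y) = -2 + 5 = 3)
-12*(h(4) + Q((-4)²)) = -12*(4 + 3) = -12*7 = -84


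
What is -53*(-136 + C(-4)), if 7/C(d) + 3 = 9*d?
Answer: 281483/39 ≈ 7217.5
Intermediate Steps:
C(d) = 7/(-3 + 9*d)
-53*(-136 + C(-4)) = -53*(-136 + 7/(3*(-1 + 3*(-4)))) = -53*(-136 + 7/(3*(-1 - 12))) = -53*(-136 + (7/3)/(-13)) = -53*(-136 + (7/3)*(-1/13)) = -53*(-136 - 7/39) = -53*(-5311/39) = 281483/39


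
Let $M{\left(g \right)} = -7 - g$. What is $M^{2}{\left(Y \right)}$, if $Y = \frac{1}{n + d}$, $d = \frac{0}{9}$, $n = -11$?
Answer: $\frac{5776}{121} \approx 47.736$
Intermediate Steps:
$d = 0$ ($d = 0 \cdot \frac{1}{9} = 0$)
$Y = - \frac{1}{11}$ ($Y = \frac{1}{-11 + 0} = \frac{1}{-11} = - \frac{1}{11} \approx -0.090909$)
$M^{2}{\left(Y \right)} = \left(-7 - - \frac{1}{11}\right)^{2} = \left(-7 + \frac{1}{11}\right)^{2} = \left(- \frac{76}{11}\right)^{2} = \frac{5776}{121}$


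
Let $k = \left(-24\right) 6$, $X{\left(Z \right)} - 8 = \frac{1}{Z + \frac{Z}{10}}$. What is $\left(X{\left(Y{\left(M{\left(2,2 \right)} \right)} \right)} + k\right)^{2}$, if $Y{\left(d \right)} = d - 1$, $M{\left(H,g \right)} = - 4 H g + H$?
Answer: $\frac{20160100}{1089} \approx 18513.0$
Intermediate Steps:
$M{\left(H,g \right)} = H - 4 H g$ ($M{\left(H,g \right)} = - 4 H g + H = H - 4 H g$)
$Y{\left(d \right)} = -1 + d$ ($Y{\left(d \right)} = d - 1 = -1 + d$)
$X{\left(Z \right)} = 8 + \frac{10}{11 Z}$ ($X{\left(Z \right)} = 8 + \frac{1}{Z + \frac{Z}{10}} = 8 + \frac{1}{\frac{11}{10} Z} = 8 + \frac{10}{11 Z}$)
$k = -144$
$\left(X{\left(Y{\left(M{\left(2,2 \right)} \right)} \right)} + k\right)^{2} = \left(\left(8 + \frac{10}{11 \left(-1 + 2 \left(1 - 8\right)\right)}\right) - 144\right)^{2} = \left(\left(8 + \frac{10}{11 \left(-1 + 2 \left(-7\right)\right)}\right) - 144\right)^{2} = \left(\left(8 + \frac{10}{11 \left(-1 - 14\right)}\right) - 144\right)^{2} = \left(\left(8 + \frac{10}{11 \left(-15\right)}\right) - 144\right)^{2} = \left(\left(8 + \frac{10}{11} \left(- \frac{1}{15}\right)\right) - 144\right)^{2} = \left(\left(8 - \frac{2}{33}\right) - 144\right)^{2} = \left(\frac{262}{33} - 144\right)^{2} = \left(- \frac{4490}{33}\right)^{2} = \frac{20160100}{1089}$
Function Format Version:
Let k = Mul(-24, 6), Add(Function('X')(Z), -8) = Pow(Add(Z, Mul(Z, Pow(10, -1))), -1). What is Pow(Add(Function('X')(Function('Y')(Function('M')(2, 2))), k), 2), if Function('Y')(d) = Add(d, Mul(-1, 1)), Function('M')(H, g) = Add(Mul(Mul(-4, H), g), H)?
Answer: Rational(20160100, 1089) ≈ 18513.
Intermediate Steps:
Function('M')(H, g) = Add(H, Mul(-4, H, g)) (Function('M')(H, g) = Add(Mul(-4, H, g), H) = Add(H, Mul(-4, H, g)))
Function('Y')(d) = Add(-1, d) (Function('Y')(d) = Add(d, -1) = Add(-1, d))
Function('X')(Z) = Add(8, Mul(Rational(10, 11), Pow(Z, -1))) (Function('X')(Z) = Add(8, Pow(Add(Z, Mul(Z, Pow(10, -1))), -1)) = Add(8, Pow(Add(Z, Mul(Z, Rational(1, 10))), -1)) = Add(8, Pow(Add(Z, Mul(Rational(1, 10), Z)), -1)) = Add(8, Pow(Mul(Rational(11, 10), Z), -1)) = Add(8, Mul(Rational(10, 11), Pow(Z, -1))))
k = -144
Pow(Add(Function('X')(Function('Y')(Function('M')(2, 2))), k), 2) = Pow(Add(Add(8, Mul(Rational(10, 11), Pow(Add(-1, Mul(2, Add(1, Mul(-4, 2)))), -1))), -144), 2) = Pow(Add(Add(8, Mul(Rational(10, 11), Pow(Add(-1, Mul(2, Add(1, -8))), -1))), -144), 2) = Pow(Add(Add(8, Mul(Rational(10, 11), Pow(Add(-1, Mul(2, -7)), -1))), -144), 2) = Pow(Add(Add(8, Mul(Rational(10, 11), Pow(Add(-1, -14), -1))), -144), 2) = Pow(Add(Add(8, Mul(Rational(10, 11), Pow(-15, -1))), -144), 2) = Pow(Add(Add(8, Mul(Rational(10, 11), Rational(-1, 15))), -144), 2) = Pow(Add(Add(8, Rational(-2, 33)), -144), 2) = Pow(Add(Rational(262, 33), -144), 2) = Pow(Rational(-4490, 33), 2) = Rational(20160100, 1089)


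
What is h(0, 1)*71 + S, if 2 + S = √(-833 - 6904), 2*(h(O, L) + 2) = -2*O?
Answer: -144 + I*√7737 ≈ -144.0 + 87.96*I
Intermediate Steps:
h(O, L) = -2 - O (h(O, L) = -2 + (-2*O)/2 = -2 - O)
S = -2 + I*√7737 (S = -2 + √(-833 - 6904) = -2 + √(-7737) = -2 + I*√7737 ≈ -2.0 + 87.96*I)
h(0, 1)*71 + S = (-2 - 1*0)*71 + (-2 + I*√7737) = (-2 + 0)*71 + (-2 + I*√7737) = -2*71 + (-2 + I*√7737) = -142 + (-2 + I*√7737) = -144 + I*√7737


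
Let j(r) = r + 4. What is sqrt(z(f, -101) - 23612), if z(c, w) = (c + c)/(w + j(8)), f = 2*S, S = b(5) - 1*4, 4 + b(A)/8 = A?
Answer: 2*I*sqrt(46758019)/89 ≈ 153.66*I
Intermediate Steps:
b(A) = -32 + 8*A
j(r) = 4 + r
S = 4 (S = (-32 + 8*5) - 1*4 = (-32 + 40) - 4 = 8 - 4 = 4)
f = 8 (f = 2*4 = 8)
z(c, w) = 2*c/(12 + w) (z(c, w) = (c + c)/(w + (4 + 8)) = (2*c)/(w + 12) = (2*c)/(12 + w) = 2*c/(12 + w))
sqrt(z(f, -101) - 23612) = sqrt(2*8/(12 - 101) - 23612) = sqrt(2*8/(-89) - 23612) = sqrt(2*8*(-1/89) - 23612) = sqrt(-16/89 - 23612) = sqrt(-2101484/89) = 2*I*sqrt(46758019)/89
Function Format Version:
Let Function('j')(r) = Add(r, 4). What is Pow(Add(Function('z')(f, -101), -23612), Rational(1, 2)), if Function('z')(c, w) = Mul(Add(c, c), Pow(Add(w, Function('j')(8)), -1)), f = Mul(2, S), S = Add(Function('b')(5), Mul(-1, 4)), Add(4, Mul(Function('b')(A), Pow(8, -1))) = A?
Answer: Mul(Rational(2, 89), I, Pow(46758019, Rational(1, 2))) ≈ Mul(153.66, I)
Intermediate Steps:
Function('b')(A) = Add(-32, Mul(8, A))
Function('j')(r) = Add(4, r)
S = 4 (S = Add(Add(-32, Mul(8, 5)), Mul(-1, 4)) = Add(Add(-32, 40), -4) = Add(8, -4) = 4)
f = 8 (f = Mul(2, 4) = 8)
Function('z')(c, w) = Mul(2, c, Pow(Add(12, w), -1)) (Function('z')(c, w) = Mul(Add(c, c), Pow(Add(w, Add(4, 8)), -1)) = Mul(Mul(2, c), Pow(Add(w, 12), -1)) = Mul(Mul(2, c), Pow(Add(12, w), -1)) = Mul(2, c, Pow(Add(12, w), -1)))
Pow(Add(Function('z')(f, -101), -23612), Rational(1, 2)) = Pow(Add(Mul(2, 8, Pow(Add(12, -101), -1)), -23612), Rational(1, 2)) = Pow(Add(Mul(2, 8, Pow(-89, -1)), -23612), Rational(1, 2)) = Pow(Add(Mul(2, 8, Rational(-1, 89)), -23612), Rational(1, 2)) = Pow(Add(Rational(-16, 89), -23612), Rational(1, 2)) = Pow(Rational(-2101484, 89), Rational(1, 2)) = Mul(Rational(2, 89), I, Pow(46758019, Rational(1, 2)))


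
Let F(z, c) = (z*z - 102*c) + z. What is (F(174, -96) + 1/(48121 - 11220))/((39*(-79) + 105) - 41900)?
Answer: -1484970043/1655969276 ≈ -0.89674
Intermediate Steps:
F(z, c) = z + z² - 102*c (F(z, c) = (z² - 102*c) + z = z + z² - 102*c)
(F(174, -96) + 1/(48121 - 11220))/((39*(-79) + 105) - 41900) = ((174 + 174² - 102*(-96)) + 1/(48121 - 11220))/((39*(-79) + 105) - 41900) = ((174 + 30276 + 9792) + 1/36901)/((-3081 + 105) - 41900) = (40242 + 1/36901)/(-2976 - 41900) = (1484970043/36901)/(-44876) = (1484970043/36901)*(-1/44876) = -1484970043/1655969276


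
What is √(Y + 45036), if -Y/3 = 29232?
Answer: 6*I*√1185 ≈ 206.54*I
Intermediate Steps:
Y = -87696 (Y = -3*29232 = -87696)
√(Y + 45036) = √(-87696 + 45036) = √(-42660) = 6*I*√1185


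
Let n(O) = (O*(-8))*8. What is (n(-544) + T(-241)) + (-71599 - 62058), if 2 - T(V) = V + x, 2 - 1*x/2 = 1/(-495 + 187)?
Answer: -15184709/154 ≈ -98602.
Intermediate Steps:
x = 617/154 (x = 4 - 2/(-495 + 187) = 4 - 2/(-308) = 4 - 2*(-1/308) = 4 + 1/154 = 617/154 ≈ 4.0065)
n(O) = -64*O (n(O) = -8*O*8 = -64*O)
T(V) = -309/154 - V (T(V) = 2 - (V + 617/154) = 2 - (617/154 + V) = 2 + (-617/154 - V) = -309/154 - V)
(n(-544) + T(-241)) + (-71599 - 62058) = (-64*(-544) + (-309/154 - 1*(-241))) + (-71599 - 62058) = (34816 + (-309/154 + 241)) - 133657 = (34816 + 36805/154) - 133657 = 5398469/154 - 133657 = -15184709/154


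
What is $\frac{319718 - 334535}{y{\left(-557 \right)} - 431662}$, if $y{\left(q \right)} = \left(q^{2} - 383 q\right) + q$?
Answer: $- \frac{14817}{91361} \approx -0.16218$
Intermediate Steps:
$y{\left(q \right)} = q^{2} - 382 q$
$\frac{319718 - 334535}{y{\left(-557 \right)} - 431662} = \frac{319718 - 334535}{- 557 \left(-382 - 557\right) - 431662} = - \frac{14817}{\left(-557\right) \left(-939\right) - 431662} = - \frac{14817}{523023 - 431662} = - \frac{14817}{91361}$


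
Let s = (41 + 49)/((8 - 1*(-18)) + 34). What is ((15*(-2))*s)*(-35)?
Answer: 1575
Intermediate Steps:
s = 3/2 (s = 90/((8 + 18) + 34) = 90/(26 + 34) = 90/60 = 90*(1/60) = 3/2 ≈ 1.5000)
((15*(-2))*s)*(-35) = ((15*(-2))*(3/2))*(-35) = -30*3/2*(-35) = -45*(-35) = 1575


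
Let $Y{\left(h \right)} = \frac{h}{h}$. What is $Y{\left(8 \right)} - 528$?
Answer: $-527$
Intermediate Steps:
$Y{\left(h \right)} = 1$
$Y{\left(8 \right)} - 528 = 1 - 528 = -527$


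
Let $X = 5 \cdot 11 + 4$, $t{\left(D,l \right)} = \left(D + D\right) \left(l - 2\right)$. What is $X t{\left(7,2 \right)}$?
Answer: $0$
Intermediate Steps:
$t{\left(D,l \right)} = 2 D \left(-2 + l\right)$
$X = 59$ ($X = 55 + 4 = 59$)
$X t{\left(7,2 \right)} = 59 \cdot 2 \cdot 7 \left(-2 + 2\right) = 59 \cdot 2 \cdot 7 \cdot 0 = 59 \cdot 0 = 0$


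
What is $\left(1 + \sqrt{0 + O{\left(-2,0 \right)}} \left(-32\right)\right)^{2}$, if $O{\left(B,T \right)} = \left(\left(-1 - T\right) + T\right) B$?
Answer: $2049 - 64 \sqrt{2} \approx 1958.5$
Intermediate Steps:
$O{\left(B,T \right)} = - B$
$\left(1 + \sqrt{0 + O{\left(-2,0 \right)}} \left(-32\right)\right)^{2} = \left(1 + \sqrt{0 - -2} \left(-32\right)\right)^{2} = \left(1 + \sqrt{0 + 2} \left(-32\right)\right)^{2} = \left(1 + \sqrt{2} \left(-32\right)\right)^{2} = \left(1 - 32 \sqrt{2}\right)^{2}$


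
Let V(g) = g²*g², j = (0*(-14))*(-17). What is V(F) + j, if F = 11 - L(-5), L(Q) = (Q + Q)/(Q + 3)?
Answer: 1296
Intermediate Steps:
L(Q) = 2*Q/(3 + Q) (L(Q) = (2*Q)/(3 + Q) = 2*Q/(3 + Q))
F = 6 (F = 11 - 2*(-5)/(3 - 5) = 11 - 2*(-5)/(-2) = 11 - 2*(-5)*(-1)/2 = 11 - 1*5 = 11 - 5 = 6)
j = 0 (j = 0*(-17) = 0)
V(g) = g⁴
V(F) + j = 6⁴ + 0 = 1296 + 0 = 1296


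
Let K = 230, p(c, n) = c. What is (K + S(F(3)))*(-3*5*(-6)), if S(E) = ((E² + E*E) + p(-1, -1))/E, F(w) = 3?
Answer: 21210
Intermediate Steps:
S(E) = (-1 + 2*E²)/E (S(E) = ((E² + E*E) - 1)/E = ((E² + E²) - 1)/E = (2*E² - 1)/E = (-1 + 2*E²)/E)
(K + S(F(3)))*(-3*5*(-6)) = (230 + (-1/3 + 2*3))*(-3*5*(-6)) = (230 + (-1*⅓ + 6))*(-15*(-6)) = (230 + (-⅓ + 6))*90 = (230 + 17/3)*90 = (707/3)*90 = 21210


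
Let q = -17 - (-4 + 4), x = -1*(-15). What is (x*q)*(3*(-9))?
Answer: 6885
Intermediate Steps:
x = 15
q = -17 (q = -17 - 1*0 = -17 + 0 = -17)
(x*q)*(3*(-9)) = (15*(-17))*(3*(-9)) = -255*(-27) = 6885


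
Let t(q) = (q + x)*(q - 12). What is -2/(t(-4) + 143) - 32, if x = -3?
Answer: -8162/255 ≈ -32.008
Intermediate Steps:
t(q) = (-12 + q)*(-3 + q) (t(q) = (q - 3)*(q - 12) = (-3 + q)*(-12 + q) = (-12 + q)*(-3 + q))
-2/(t(-4) + 143) - 32 = -2/((36 + (-4)² - 15*(-4)) + 143) - 32 = -2/((36 + 16 + 60) + 143) - 32 = -2/(112 + 143) - 32 = -2/255 - 32 = -8162/255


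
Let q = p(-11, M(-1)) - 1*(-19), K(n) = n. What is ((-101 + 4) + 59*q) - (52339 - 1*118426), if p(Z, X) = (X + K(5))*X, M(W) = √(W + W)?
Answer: 66993 + 295*I*√2 ≈ 66993.0 + 417.19*I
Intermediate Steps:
M(W) = √2*√W (M(W) = √(2*W) = √2*√W)
p(Z, X) = X*(5 + X) (p(Z, X) = (X + 5)*X = (5 + X)*X = X*(5 + X))
q = 19 + I*√2*(5 + I*√2) (q = (√2*√(-1))*(5 + √2*√(-1)) - 1*(-19) = (√2*I)*(5 + √2*I) + 19 = (I*√2)*(5 + I*√2) + 19 = I*√2*(5 + I*√2) + 19 = 19 + I*√2*(5 + I*√2) ≈ 17.0 + 7.0711*I)
((-101 + 4) + 59*q) - (52339 - 1*118426) = ((-101 + 4) + 59*(17 + 5*I*√2)) - (52339 - 1*118426) = (-97 + (1003 + 295*I*√2)) - (52339 - 118426) = (906 + 295*I*√2) - 1*(-66087) = (906 + 295*I*√2) + 66087 = 66993 + 295*I*√2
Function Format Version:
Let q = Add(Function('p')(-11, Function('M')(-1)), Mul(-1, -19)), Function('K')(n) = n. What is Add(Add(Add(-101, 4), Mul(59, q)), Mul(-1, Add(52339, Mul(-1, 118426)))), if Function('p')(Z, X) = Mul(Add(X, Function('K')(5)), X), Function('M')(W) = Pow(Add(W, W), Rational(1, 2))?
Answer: Add(66993, Mul(295, I, Pow(2, Rational(1, 2)))) ≈ Add(66993., Mul(417.19, I))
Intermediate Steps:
Function('M')(W) = Mul(Pow(2, Rational(1, 2)), Pow(W, Rational(1, 2))) (Function('M')(W) = Pow(Mul(2, W), Rational(1, 2)) = Mul(Pow(2, Rational(1, 2)), Pow(W, Rational(1, 2))))
Function('p')(Z, X) = Mul(X, Add(5, X)) (Function('p')(Z, X) = Mul(Add(X, 5), X) = Mul(Add(5, X), X) = Mul(X, Add(5, X)))
q = Add(19, Mul(I, Pow(2, Rational(1, 2)), Add(5, Mul(I, Pow(2, Rational(1, 2)))))) (q = Add(Mul(Mul(Pow(2, Rational(1, 2)), Pow(-1, Rational(1, 2))), Add(5, Mul(Pow(2, Rational(1, 2)), Pow(-1, Rational(1, 2))))), Mul(-1, -19)) = Add(Mul(Mul(Pow(2, Rational(1, 2)), I), Add(5, Mul(Pow(2, Rational(1, 2)), I))), 19) = Add(Mul(Mul(I, Pow(2, Rational(1, 2))), Add(5, Mul(I, Pow(2, Rational(1, 2))))), 19) = Add(Mul(I, Pow(2, Rational(1, 2)), Add(5, Mul(I, Pow(2, Rational(1, 2))))), 19) = Add(19, Mul(I, Pow(2, Rational(1, 2)), Add(5, Mul(I, Pow(2, Rational(1, 2)))))) ≈ Add(17.000, Mul(7.0711, I)))
Add(Add(Add(-101, 4), Mul(59, q)), Mul(-1, Add(52339, Mul(-1, 118426)))) = Add(Add(Add(-101, 4), Mul(59, Add(17, Mul(5, I, Pow(2, Rational(1, 2)))))), Mul(-1, Add(52339, Mul(-1, 118426)))) = Add(Add(-97, Add(1003, Mul(295, I, Pow(2, Rational(1, 2))))), Mul(-1, Add(52339, -118426))) = Add(Add(906, Mul(295, I, Pow(2, Rational(1, 2)))), Mul(-1, -66087)) = Add(Add(906, Mul(295, I, Pow(2, Rational(1, 2)))), 66087) = Add(66993, Mul(295, I, Pow(2, Rational(1, 2))))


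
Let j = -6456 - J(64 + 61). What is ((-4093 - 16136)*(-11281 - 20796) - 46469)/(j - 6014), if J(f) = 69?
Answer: -648839164/12539 ≈ -51746.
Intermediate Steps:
j = -6525 (j = -6456 - 1*69 = -6456 - 69 = -6525)
((-4093 - 16136)*(-11281 - 20796) - 46469)/(j - 6014) = ((-4093 - 16136)*(-11281 - 20796) - 46469)/(-6525 - 6014) = (-20229*(-32077) - 46469)/(-12539) = (648885633 - 46469)*(-1/12539) = 648839164*(-1/12539) = -648839164/12539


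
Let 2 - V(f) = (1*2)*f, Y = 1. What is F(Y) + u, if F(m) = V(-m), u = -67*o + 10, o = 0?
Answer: 14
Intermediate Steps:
V(f) = 2 - 2*f (V(f) = 2 - 1*2*f = 2 - 2*f)
u = 10 (u = -67*0 + 10 = 0 + 10 = 10)
F(m) = 2 + 2*m (F(m) = 2 - (-2)*m = 2 + 2*m)
F(Y) + u = (2 + 2*1) + 10 = (2 + 2) + 10 = 4 + 10 = 14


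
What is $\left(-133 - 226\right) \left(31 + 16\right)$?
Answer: $-16873$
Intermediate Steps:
$\left(-133 - 226\right) \left(31 + 16\right) = \left(-359\right) 47 = -16873$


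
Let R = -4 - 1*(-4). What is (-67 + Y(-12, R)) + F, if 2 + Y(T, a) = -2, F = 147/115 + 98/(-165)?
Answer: -266848/3795 ≈ -70.316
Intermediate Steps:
R = 0 (R = -4 + 4 = 0)
F = 2597/3795 (F = 147*(1/115) + 98*(-1/165) = 147/115 - 98/165 = 2597/3795 ≈ 0.68432)
Y(T, a) = -4 (Y(T, a) = -2 - 2 = -4)
(-67 + Y(-12, R)) + F = (-67 - 4) + 2597/3795 = -71 + 2597/3795 = -266848/3795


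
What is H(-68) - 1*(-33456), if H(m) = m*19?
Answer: 32164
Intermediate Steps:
H(m) = 19*m
H(-68) - 1*(-33456) = 19*(-68) - 1*(-33456) = -1292 + 33456 = 32164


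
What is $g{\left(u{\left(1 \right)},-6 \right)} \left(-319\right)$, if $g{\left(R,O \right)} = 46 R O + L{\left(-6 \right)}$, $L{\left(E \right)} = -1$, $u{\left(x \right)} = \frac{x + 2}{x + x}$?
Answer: $132385$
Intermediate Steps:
$u{\left(x \right)} = \frac{2 + x}{2 x}$
$g{\left(R,O \right)} = -1 + 46 O R$ ($g{\left(R,O \right)} = 46 R O - 1 = 46 O R - 1 = -1 + 46 O R$)
$g{\left(u{\left(1 \right)},-6 \right)} \left(-319\right) = \left(-1 + 46 \left(-6\right) \frac{2 + 1}{2 \cdot 1}\right) \left(-319\right) = \left(-1 + 46 \left(-6\right) \frac{1}{2} \cdot 1 \cdot 3\right) \left(-319\right) = \left(-1 + 46 \left(-6\right) \frac{3}{2}\right) \left(-319\right) = \left(-1 - 414\right) \left(-319\right) = \left(-415\right) \left(-319\right) = 132385$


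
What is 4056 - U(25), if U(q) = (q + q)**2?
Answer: 1556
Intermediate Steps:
U(q) = 4*q**2 (U(q) = (2*q)**2 = 4*q**2)
4056 - U(25) = 4056 - 4*25**2 = 4056 - 4*625 = 4056 - 1*2500 = 4056 - 2500 = 1556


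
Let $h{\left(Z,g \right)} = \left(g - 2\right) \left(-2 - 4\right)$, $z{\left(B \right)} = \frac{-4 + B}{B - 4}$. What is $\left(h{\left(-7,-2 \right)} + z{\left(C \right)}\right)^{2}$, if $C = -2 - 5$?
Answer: $625$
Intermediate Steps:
$C = -7$ ($C = -2 - 5 = -7$)
$z{\left(B \right)} = 1$ ($z{\left(B \right)} = \frac{-4 + B}{-4 + B} = 1$)
$h{\left(Z,g \right)} = 12 - 6 g$ ($h{\left(Z,g \right)} = \left(-2 + g\right) \left(-6\right) = 12 - 6 g$)
$\left(h{\left(-7,-2 \right)} + z{\left(C \right)}\right)^{2} = \left(\left(12 - -12\right) + 1\right)^{2} = \left(\left(12 + 12\right) + 1\right)^{2} = \left(24 + 1\right)^{2} = 25^{2} = 625$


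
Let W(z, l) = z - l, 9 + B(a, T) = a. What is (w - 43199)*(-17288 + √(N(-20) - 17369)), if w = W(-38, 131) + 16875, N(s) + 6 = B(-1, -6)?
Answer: 458010984 - 26493*I*√17385 ≈ 4.5801e+8 - 3.4932e+6*I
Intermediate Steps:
B(a, T) = -9 + a
N(s) = -16 (N(s) = -6 + (-9 - 1) = -6 - 10 = -16)
w = 16706 (w = (-38 - 1*131) + 16875 = (-38 - 131) + 16875 = -169 + 16875 = 16706)
(w - 43199)*(-17288 + √(N(-20) - 17369)) = (16706 - 43199)*(-17288 + √(-16 - 17369)) = -26493*(-17288 + √(-17385)) = -26493*(-17288 + I*√17385) = 458010984 - 26493*I*√17385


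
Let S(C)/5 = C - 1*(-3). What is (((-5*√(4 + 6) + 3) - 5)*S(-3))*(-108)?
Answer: 0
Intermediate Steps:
S(C) = 15 + 5*C (S(C) = 5*(C - 1*(-3)) = 5*(C + 3) = 5*(3 + C) = 15 + 5*C)
(((-5*√(4 + 6) + 3) - 5)*S(-3))*(-108) = (((-5*√(4 + 6) + 3) - 5)*(15 + 5*(-3)))*(-108) = (((-5*√10 + 3) - 5)*(15 - 15))*(-108) = (((3 - 5*√10) - 5)*0)*(-108) = ((-2 - 5*√10)*0)*(-108) = 0*(-108) = 0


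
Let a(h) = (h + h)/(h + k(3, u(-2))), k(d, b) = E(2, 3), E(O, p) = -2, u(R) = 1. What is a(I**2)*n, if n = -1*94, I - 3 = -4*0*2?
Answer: -1692/7 ≈ -241.71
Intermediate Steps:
k(d, b) = -2
I = 3 (I = 3 - 4*0*2 = 3 + 0*2 = 3 + 0 = 3)
n = -94
a(h) = 2*h/(-2 + h) (a(h) = (h + h)/(h - 2) = (2*h)/(-2 + h) = 2*h/(-2 + h))
a(I**2)*n = (2*3**2/(-2 + 3**2))*(-94) = (2*9/(-2 + 9))*(-94) = (2*9/7)*(-94) = (2*9*(1/7))*(-94) = (18/7)*(-94) = -1692/7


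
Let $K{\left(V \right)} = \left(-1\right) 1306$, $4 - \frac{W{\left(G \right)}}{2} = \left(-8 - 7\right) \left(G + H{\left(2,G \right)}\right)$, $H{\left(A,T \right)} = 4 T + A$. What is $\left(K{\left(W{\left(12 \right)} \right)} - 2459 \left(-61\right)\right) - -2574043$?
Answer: $2722736$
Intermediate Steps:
$H{\left(A,T \right)} = A + 4 T$
$W{\left(G \right)} = 68 + 150 G$ ($W{\left(G \right)} = 8 - 2 \left(-8 - 7\right) \left(G + \left(2 + 4 G\right)\right) = 8 - 2 \left(- 15 \left(2 + 5 G\right)\right) = 8 - 2 \left(-30 - 75 G\right) = 8 + \left(60 + 150 G\right) = 68 + 150 G$)
$K{\left(V \right)} = -1306$
$\left(K{\left(W{\left(12 \right)} \right)} - 2459 \left(-61\right)\right) - -2574043 = \left(-1306 - 2459 \left(-61\right)\right) - -2574043 = \left(-1306 - -149999\right) + 2574043 = \left(-1306 + 149999\right) + 2574043 = 148693 + 2574043 = 2722736$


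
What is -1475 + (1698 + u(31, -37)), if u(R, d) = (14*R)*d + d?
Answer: -15872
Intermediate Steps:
u(R, d) = d + 14*R*d (u(R, d) = 14*R*d + d = d + 14*R*d)
-1475 + (1698 + u(31, -37)) = -1475 + (1698 - 37*(1 + 14*31)) = -1475 + (1698 - 37*(1 + 434)) = -1475 + (1698 - 37*435) = -1475 + (1698 - 16095) = -1475 - 14397 = -15872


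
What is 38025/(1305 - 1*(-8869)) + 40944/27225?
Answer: 483931627/92329050 ≈ 5.2414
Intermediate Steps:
38025/(1305 - 1*(-8869)) + 40944/27225 = 38025/(1305 + 8869) + 40944*(1/27225) = 38025/10174 + 13648/9075 = 483931627/92329050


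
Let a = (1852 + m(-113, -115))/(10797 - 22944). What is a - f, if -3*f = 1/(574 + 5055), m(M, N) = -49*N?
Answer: -14046758/22791821 ≈ -0.61631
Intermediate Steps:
a = -7487/12147 (a = (1852 - 49*(-115))/(10797 - 22944) = (1852 + 5635)/(-12147) = 7487*(-1/12147) = -7487/12147 ≈ -0.61637)
f = -1/16887 (f = -1/(3*(574 + 5055)) = -1/3/5629 = -1/3*1/5629 = -1/16887 ≈ -5.9217e-5)
a - f = -7487/12147 - 1*(-1/16887) = -7487/12147 + 1/16887 = -14046758/22791821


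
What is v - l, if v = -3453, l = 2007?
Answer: -5460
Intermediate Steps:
v - l = -3453 - 1*2007 = -3453 - 2007 = -5460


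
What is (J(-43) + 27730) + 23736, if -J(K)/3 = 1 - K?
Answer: 51334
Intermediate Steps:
J(K) = -3 + 3*K (J(K) = -3*(1 - K) = -3 + 3*K)
(J(-43) + 27730) + 23736 = ((-3 + 3*(-43)) + 27730) + 23736 = ((-3 - 129) + 27730) + 23736 = (-132 + 27730) + 23736 = 27598 + 23736 = 51334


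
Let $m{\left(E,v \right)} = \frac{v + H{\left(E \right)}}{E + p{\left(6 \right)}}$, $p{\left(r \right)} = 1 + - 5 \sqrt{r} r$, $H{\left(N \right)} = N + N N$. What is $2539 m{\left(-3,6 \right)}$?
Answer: $\frac{15234}{1349} - \frac{228510 \sqrt{6}}{1349} \approx -403.63$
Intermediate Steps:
$H{\left(N \right)} = N + N^{2}$
$p{\left(r \right)} = 1 - 5 r^{\frac{3}{2}}$
$m{\left(E,v \right)} = \frac{v + E \left(1 + E\right)}{1 + E - 30 \sqrt{6}}$ ($m{\left(E,v \right)} = \frac{v + E \left(1 + E\right)}{E + \left(1 - 5 \cdot 6^{\frac{3}{2}}\right)} = \frac{v + E \left(1 + E\right)}{E + \left(1 - 5 \cdot 6 \sqrt{6}\right)} = \frac{v + E \left(1 + E\right)}{E + \left(1 - 30 \sqrt{6}\right)} = \frac{v + E \left(1 + E\right)}{1 + E - 30 \sqrt{6}}$)
$2539 m{\left(-3,6 \right)} = 2539 \frac{6 - 3 \left(1 - 3\right)}{1 - 3 - 30 \sqrt{6}} = 2539 \frac{6 - -6}{-2 - 30 \sqrt{6}} = 2539 \frac{6 + 6}{-2 - 30 \sqrt{6}} = 2539 \frac{1}{-2 - 30 \sqrt{6}} \cdot 12 = 2539 \frac{12}{-2 - 30 \sqrt{6}} = \frac{30468}{-2 - 30 \sqrt{6}}$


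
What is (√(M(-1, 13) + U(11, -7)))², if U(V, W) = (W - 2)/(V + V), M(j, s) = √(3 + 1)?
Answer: 35/22 ≈ 1.5909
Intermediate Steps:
M(j, s) = 2 (M(j, s) = √4 = 2)
U(V, W) = (-2 + W)/(2*V) (U(V, W) = (-2 + W)/((2*V)) = (-2 + W)*(1/(2*V)) = (-2 + W)/(2*V))
(√(M(-1, 13) + U(11, -7)))² = (√(2 + (½)*(-2 - 7)/11))² = (√(2 + (½)*(1/11)*(-9)))² = (√(2 - 9/22))² = (√(35/22))² = (√770/22)² = 35/22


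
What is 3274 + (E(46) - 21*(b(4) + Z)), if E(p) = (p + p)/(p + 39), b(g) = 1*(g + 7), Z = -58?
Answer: 362277/85 ≈ 4262.1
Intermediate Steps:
b(g) = 7 + g (b(g) = 1*(7 + g) = 7 + g)
E(p) = 2*p/(39 + p) (E(p) = (2*p)/(39 + p) = 2*p/(39 + p))
3274 + (E(46) - 21*(b(4) + Z)) = 3274 + (2*46/(39 + 46) - 21*((7 + 4) - 58)) = 3274 + (2*46/85 - 21*(11 - 58)) = 3274 + (2*46*(1/85) - 21*(-47)) = 3274 + (92/85 - 1*(-987)) = 3274 + (92/85 + 987) = 3274 + 83987/85 = 362277/85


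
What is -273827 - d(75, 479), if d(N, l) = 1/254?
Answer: -69552059/254 ≈ -2.7383e+5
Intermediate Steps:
d(N, l) = 1/254
-273827 - d(75, 479) = -273827 - 1*1/254 = -273827 - 1/254 = -69552059/254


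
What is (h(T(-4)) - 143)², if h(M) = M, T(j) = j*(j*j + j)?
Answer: 36481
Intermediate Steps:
T(j) = j*(j + j²) (T(j) = j*(j² + j) = j*(j + j²))
(h(T(-4)) - 143)² = ((-4)²*(1 - 4) - 143)² = (16*(-3) - 143)² = (-48 - 143)² = (-191)² = 36481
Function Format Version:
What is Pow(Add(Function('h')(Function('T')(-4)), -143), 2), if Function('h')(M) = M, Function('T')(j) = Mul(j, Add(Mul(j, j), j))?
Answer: 36481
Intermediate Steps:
Function('T')(j) = Mul(j, Add(j, Pow(j, 2))) (Function('T')(j) = Mul(j, Add(Pow(j, 2), j)) = Mul(j, Add(j, Pow(j, 2))))
Pow(Add(Function('h')(Function('T')(-4)), -143), 2) = Pow(Add(Mul(Pow(-4, 2), Add(1, -4)), -143), 2) = Pow(Add(Mul(16, -3), -143), 2) = Pow(Add(-48, -143), 2) = Pow(-191, 2) = 36481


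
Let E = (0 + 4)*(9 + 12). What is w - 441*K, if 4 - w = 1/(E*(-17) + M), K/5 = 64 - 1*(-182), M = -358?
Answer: -968772835/1786 ≈ -5.4243e+5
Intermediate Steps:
E = 84 (E = 4*21 = 84)
K = 1230 (K = 5*(64 - 1*(-182)) = 5*(64 + 182) = 5*246 = 1230)
w = 7145/1786 (w = 4 - 1/(84*(-17) - 358) = 4 - 1/(-1428 - 358) = 4 - 1/(-1786) = 4 - 1*(-1/1786) = 4 + 1/1786 = 7145/1786 ≈ 4.0006)
w - 441*K = 7145/1786 - 441*1230 = 7145/1786 - 542430 = -968772835/1786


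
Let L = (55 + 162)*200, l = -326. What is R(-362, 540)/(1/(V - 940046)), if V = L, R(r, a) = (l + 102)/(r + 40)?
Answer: -14346336/23 ≈ -6.2375e+5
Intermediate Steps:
L = 43400 (L = 217*200 = 43400)
R(r, a) = -224/(40 + r) (R(r, a) = (-326 + 102)/(r + 40) = -224/(40 + r))
V = 43400
R(-362, 540)/(1/(V - 940046)) = (-224/(40 - 362))/(1/(43400 - 940046)) = (-224/(-322))/(1/(-896646)) = (-224*(-1/322))/(-1/896646) = (16/23)*(-896646) = -14346336/23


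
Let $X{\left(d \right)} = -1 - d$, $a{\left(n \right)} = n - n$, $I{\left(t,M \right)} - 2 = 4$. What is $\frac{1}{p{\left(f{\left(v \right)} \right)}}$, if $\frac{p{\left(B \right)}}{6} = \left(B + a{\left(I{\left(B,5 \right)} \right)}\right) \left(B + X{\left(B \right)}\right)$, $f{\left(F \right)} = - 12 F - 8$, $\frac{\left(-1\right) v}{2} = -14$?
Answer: $\frac{1}{2064} \approx 0.0004845$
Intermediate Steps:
$v = 28$ ($v = \left(-2\right) \left(-14\right) = 28$)
$I{\left(t,M \right)} = 6$ ($I{\left(t,M \right)} = 2 + 4 = 6$)
$f{\left(F \right)} = -8 - 12 F$
$a{\left(n \right)} = 0$
$p{\left(B \right)} = - 6 B$ ($p{\left(B \right)} = 6 \left(B + 0\right) \left(B - \left(1 + B\right)\right) = 6 B \left(-1\right) = 6 \left(- B\right) = - 6 B$)
$\frac{1}{p{\left(f{\left(v \right)} \right)}} = \frac{1}{\left(-6\right) \left(-8 - 336\right)} = \frac{1}{\left(-6\right) \left(-344\right)} = \frac{1}{2064}$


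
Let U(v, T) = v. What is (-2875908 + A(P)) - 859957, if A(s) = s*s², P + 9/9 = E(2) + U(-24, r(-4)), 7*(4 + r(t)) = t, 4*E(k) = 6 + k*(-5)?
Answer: -3753441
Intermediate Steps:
E(k) = 3/2 - 5*k/4 (E(k) = (6 + k*(-5))/4 = (6 - 5*k)/4 = 3/2 - 5*k/4)
r(t) = -4 + t/7
P = -26 (P = -1 + ((3/2 - 5/4*2) - 24) = -1 + ((3/2 - 5/2) - 24) = -1 + (-1 - 24) = -1 - 25 = -26)
A(s) = s³
(-2875908 + A(P)) - 859957 = (-2875908 + (-26)³) - 859957 = (-2875908 - 17576) - 859957 = -2893484 - 859957 = -3753441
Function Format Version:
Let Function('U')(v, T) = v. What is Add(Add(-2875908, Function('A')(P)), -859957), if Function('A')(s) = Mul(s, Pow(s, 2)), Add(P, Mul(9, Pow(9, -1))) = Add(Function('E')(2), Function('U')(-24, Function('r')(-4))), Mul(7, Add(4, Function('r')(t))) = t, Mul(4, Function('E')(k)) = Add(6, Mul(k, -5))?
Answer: -3753441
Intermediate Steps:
Function('E')(k) = Add(Rational(3, 2), Mul(Rational(-5, 4), k)) (Function('E')(k) = Mul(Rational(1, 4), Add(6, Mul(k, -5))) = Mul(Rational(1, 4), Add(6, Mul(-5, k))) = Add(Rational(3, 2), Mul(Rational(-5, 4), k)))
Function('r')(t) = Add(-4, Mul(Rational(1, 7), t))
P = -26 (P = Add(-1, Add(Add(Rational(3, 2), Mul(Rational(-5, 4), 2)), -24)) = Add(-1, Add(Add(Rational(3, 2), Rational(-5, 2)), -24)) = Add(-1, Add(-1, -24)) = Add(-1, -25) = -26)
Function('A')(s) = Pow(s, 3)
Add(Add(-2875908, Function('A')(P)), -859957) = Add(Add(-2875908, Pow(-26, 3)), -859957) = Add(Add(-2875908, -17576), -859957) = Add(-2893484, -859957) = -3753441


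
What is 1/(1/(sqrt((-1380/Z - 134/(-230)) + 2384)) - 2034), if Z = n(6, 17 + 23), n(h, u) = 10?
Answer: -525498138/1068863212577 - sqrt(29711055)/1068863212577 ≈ -0.00049165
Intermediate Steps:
Z = 10
1/(1/(sqrt((-1380/Z - 134/(-230)) + 2384)) - 2034) = 1/(1/(sqrt((-1380/10 - 134/(-230)) + 2384)) - 2034) = 1/(1/(sqrt((-1380*1/10 - 134*(-1/230)) + 2384)) - 2034) = 1/(1/(sqrt((-138 + 67/115) + 2384)) - 2034) = 1/(1/(sqrt(-15803/115 + 2384)) - 2034) = 1/(1/(sqrt(258357/115)) - 2034) = 1/(1/(sqrt(29711055)/115) - 2034) = 1/(sqrt(29711055)/258357 - 2034) = 1/(-2034 + sqrt(29711055)/258357)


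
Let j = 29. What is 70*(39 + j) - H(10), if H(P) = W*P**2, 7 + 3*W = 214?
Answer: -2140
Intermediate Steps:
W = 69 (W = -7/3 + (1/3)*214 = -7/3 + 214/3 = 69)
H(P) = 69*P**2
70*(39 + j) - H(10) = 70*(39 + 29) - 69*10**2 = 70*68 - 69*100 = 4760 - 1*6900 = 4760 - 6900 = -2140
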